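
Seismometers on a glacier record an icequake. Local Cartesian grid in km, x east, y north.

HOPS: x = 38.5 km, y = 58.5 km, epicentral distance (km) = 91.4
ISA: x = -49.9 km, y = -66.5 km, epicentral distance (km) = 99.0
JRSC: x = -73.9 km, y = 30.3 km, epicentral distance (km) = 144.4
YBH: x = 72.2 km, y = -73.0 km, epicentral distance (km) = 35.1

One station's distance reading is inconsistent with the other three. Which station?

Solve using three stations at a time. Using ISA, JRSC, YBH (subtract circle equations pairwise → linear system) gives (x, y) ≈ (47.4, -48.1).
Distances from that point to each station vs reported:
  HOPS: calculated 107.0 vs reported 91.4 → residual 15.6 km
  ISA: calculated 99.0 vs reported 99.0 → residual 0.0 km
  JRSC: calculated 144.4 vs reported 144.4 → residual 0.0 km
  YBH: calculated 35.2 vs reported 35.1 → residual 0.1 km
ISA, JRSC, YBH are mutually consistent (residuals ≈ 0); HOPS is off by 15.6 km.

HOPS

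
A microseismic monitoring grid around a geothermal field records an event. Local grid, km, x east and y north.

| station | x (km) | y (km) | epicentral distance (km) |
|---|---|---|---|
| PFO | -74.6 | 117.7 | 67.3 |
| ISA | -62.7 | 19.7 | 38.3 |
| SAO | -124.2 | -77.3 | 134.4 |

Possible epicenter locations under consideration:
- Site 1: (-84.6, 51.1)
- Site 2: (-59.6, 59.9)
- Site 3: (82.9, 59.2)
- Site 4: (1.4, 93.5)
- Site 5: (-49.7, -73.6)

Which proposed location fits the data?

Site 1

For each candidate, compare |candidate − station| to the reported distance:
Site 1: residuals PFO 0.0, ISA 0.0, SAO 0.0 → max 0.0 km
Site 2: residuals PFO 7.6, ISA 2.0, SAO 17.2 → max 17.2 km
Site 3: residuals PFO 100.7, ISA 112.6, SAO 113.6 → max 113.6 km
Site 4: residuals PFO 12.5, ISA 59.5, SAO 77.6 → max 77.6 km
Site 5: residuals PFO 125.6, ISA 55.9, SAO 59.8 → max 125.6 km
Only Site 1 has all residuals ≈ 0.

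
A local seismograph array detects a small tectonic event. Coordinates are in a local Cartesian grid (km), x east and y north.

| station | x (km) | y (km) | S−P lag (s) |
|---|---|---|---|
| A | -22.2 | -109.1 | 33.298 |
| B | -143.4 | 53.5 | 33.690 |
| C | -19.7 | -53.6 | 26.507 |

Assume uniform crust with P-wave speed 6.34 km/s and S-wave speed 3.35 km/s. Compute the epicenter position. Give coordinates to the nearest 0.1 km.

x ≈ 91.7 km, y ≈ 98.2 km

Distance from S−P lag: d = Δt · v_P v_S / (v_P − v_S) = Δt · (6.34·3.35)/(6.34−3.35) ≈ 7.1033·Δt.
So d_A = 236.53, d_B = 239.31, d_C = 188.29 km.
Circle about each station: (x + 22.2)² + (y + 109.1)² = 236.53²; (x + 143.4)² + (y − 53.5)² = 239.31²; (x + 19.7)² + (y + 53.6)² = 188.29².
Subtracting pairs of circle equations eliminates x²+y² and gives linear equations (the radical axes):
-242.4 x + 325.2 y = 9707.32
5.0 x + 111.0 y = 11358.72
Solving the 2×2 system: x ≈ 91.7, y ≈ 98.2 km.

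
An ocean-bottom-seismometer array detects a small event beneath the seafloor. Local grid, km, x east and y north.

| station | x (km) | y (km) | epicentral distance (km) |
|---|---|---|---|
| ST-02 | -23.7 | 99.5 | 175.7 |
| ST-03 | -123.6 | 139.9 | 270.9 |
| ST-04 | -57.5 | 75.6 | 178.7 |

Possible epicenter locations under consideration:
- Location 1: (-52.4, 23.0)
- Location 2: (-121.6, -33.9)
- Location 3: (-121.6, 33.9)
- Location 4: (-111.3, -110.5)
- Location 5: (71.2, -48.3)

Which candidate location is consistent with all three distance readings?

Location 5

For each candidate, compare |candidate − station| to the reported distance:
Location 1: residuals ST-02 94.0, ST-03 134.0, ST-04 125.9 → max 134.0 km
Location 2: residuals ST-02 10.2, ST-03 97.1, ST-04 51.8 → max 97.1 km
Location 3: residuals ST-02 57.9, ST-03 164.9, ST-04 102.2 → max 164.9 km
Location 4: residuals ST-02 51.8, ST-03 20.2, ST-04 15.0 → max 51.8 km
Location 5: residuals ST-02 0.1, ST-03 0.0, ST-04 0.1 → max 0.1 km
Only Location 5 has all residuals ≈ 0.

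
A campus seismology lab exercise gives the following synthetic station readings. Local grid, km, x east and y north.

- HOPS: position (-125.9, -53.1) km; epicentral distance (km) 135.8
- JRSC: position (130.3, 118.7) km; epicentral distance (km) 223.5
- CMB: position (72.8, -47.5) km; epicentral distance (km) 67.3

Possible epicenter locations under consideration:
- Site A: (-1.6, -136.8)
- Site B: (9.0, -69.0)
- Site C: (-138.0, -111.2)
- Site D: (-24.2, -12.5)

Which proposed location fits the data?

Site B

For each candidate, compare |candidate − station| to the reported distance:
Site A: residuals HOPS 14.1, JRSC 64.0, CMB 48.9 → max 64.0 km
Site B: residuals HOPS 0.0, JRSC 0.0, CMB 0.0 → max 0.0 km
Site C: residuals HOPS 76.5, JRSC 129.8, CMB 152.9 → max 152.9 km
Site D: residuals HOPS 26.3, JRSC 20.8, CMB 35.8 → max 35.8 km
Only Site B has all residuals ≈ 0.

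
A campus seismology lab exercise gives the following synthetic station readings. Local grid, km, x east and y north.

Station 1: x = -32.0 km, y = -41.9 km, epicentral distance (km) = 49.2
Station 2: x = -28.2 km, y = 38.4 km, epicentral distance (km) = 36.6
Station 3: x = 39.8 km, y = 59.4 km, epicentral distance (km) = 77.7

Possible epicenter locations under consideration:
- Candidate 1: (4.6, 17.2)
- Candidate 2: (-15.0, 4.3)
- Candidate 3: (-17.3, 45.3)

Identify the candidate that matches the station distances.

For each candidate, compare |candidate − station| to the reported distance:
Candidate 1: residuals Station 1 20.3, Station 2 2.5, Station 3 22.7 → max 22.7 km
Candidate 2: residuals Station 1 0.0, Station 2 0.0, Station 3 0.0 → max 0.0 km
Candidate 3: residuals Station 1 39.2, Station 2 23.7, Station 3 18.9 → max 39.2 km
Only Candidate 2 has all residuals ≈ 0.

Candidate 2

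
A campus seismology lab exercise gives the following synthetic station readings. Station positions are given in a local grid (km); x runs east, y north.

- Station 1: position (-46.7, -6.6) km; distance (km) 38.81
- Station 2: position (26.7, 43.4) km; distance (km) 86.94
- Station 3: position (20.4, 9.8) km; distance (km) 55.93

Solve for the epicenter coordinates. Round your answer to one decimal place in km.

Circle about each station: (x + 46.7)² + (y + 6.6)² = 38.81²; (x − 26.7)² + (y − 43.4)² = 86.94²; (x − 20.4)² + (y − 9.8)² = 55.93².
Subtracting the Station 1 equation from the Station 2 and Station 3 equations removes the quadratic terms:
146.8 x + 100.0 y = -5680.35
134.2 x + 32.8 y = -3334.20
Solving the 2×2 system: x ≈ -17.1, y ≈ -31.7 km.
Check against Station 1 (with the unrounded x, y): √((x + 46.7)²+(y + 6.6)²) = 38.82 ≈ 38.81 km. ✓

-17.1 km east, -31.7 km north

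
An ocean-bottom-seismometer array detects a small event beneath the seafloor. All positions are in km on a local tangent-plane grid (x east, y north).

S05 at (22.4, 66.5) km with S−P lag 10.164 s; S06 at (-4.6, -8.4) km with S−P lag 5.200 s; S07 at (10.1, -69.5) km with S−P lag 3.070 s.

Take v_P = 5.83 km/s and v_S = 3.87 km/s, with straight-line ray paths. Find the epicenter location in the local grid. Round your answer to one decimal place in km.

39.1 km east, -49.3 km north

Distance from S−P lag: d = Δt · v_P v_S / (v_P − v_S) = Δt · (5.83·3.87)/(5.83−3.87) ≈ 11.5113·Δt.
So d_S05 = 117.00, d_S06 = 59.86, d_S07 = 35.34 km.
Circle about each station: (x − 22.4)² + (y − 66.5)² = 117.00²; (x + 4.6)² + (y + 8.4)² = 59.86²; (x − 10.1)² + (y + 69.5)² = 35.34².
Subtracting the S05 equation from the S06 and S07 equations removes the quadratic terms:
-54.0 x − 149.8 y = 5273.49
-24.6 x − 272.0 y = 12448.33
Solving the 2×2 system: x ≈ 39.1, y ≈ -49.3 km.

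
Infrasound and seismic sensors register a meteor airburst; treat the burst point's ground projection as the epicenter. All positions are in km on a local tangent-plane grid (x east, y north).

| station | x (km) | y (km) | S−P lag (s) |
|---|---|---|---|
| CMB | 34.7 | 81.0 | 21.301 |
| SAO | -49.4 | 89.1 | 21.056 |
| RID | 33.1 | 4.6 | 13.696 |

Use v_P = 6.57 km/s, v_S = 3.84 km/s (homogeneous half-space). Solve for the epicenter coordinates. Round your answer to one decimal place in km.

x ≈ -30.9 km, y ≈ -104.6 km

Distance from S−P lag: d = Δt · v_P v_S / (v_P − v_S) = Δt · (6.57·3.84)/(6.57−3.84) ≈ 9.2413·Δt.
So d_CMB = 196.85, d_SAO = 194.59, d_RID = 126.57 km.
Circle about each station: (x − 34.7)² + (y − 81.0)² = 196.85²; (x + 49.4)² + (y − 89.1)² = 194.59²; (x − 33.1)² + (y − 4.6)² = 126.57².
Subtracting pairs of circle equations eliminates x²+y² and gives linear equations (the radical axes):
-168.2 x + 16.2 y = 3498.73
-3.2 x − 152.8 y = 16081.64
Solving the 2×2 system: x ≈ -30.9, y ≈ -104.6 km.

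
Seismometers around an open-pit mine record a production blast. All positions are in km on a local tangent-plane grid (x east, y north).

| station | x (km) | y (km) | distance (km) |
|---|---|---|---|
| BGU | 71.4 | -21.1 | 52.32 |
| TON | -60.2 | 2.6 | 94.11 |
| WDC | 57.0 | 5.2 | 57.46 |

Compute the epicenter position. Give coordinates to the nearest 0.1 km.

Circle about each station: (x − 71.4)² + (y + 21.1)² = 52.32²; (x + 60.2)² + (y − 2.6)² = 94.11²; (x − 57.0)² + (y − 5.2)² = 57.46².
Subtracting pairs of circle equations eliminates x²+y² and gives linear equations (the radical axes):
-263.2 x + 47.4 y = -8031.68
-28.8 x + 52.6 y = -2831.40
Solving the 2×2 system: x ≈ 23.1, y ≈ -41.2 km.
Check against BGU (with the unrounded x, y): √((x − 71.4)²+(y + 21.1)²) = 52.31 ≈ 52.32 km. ✓

(23.1, -41.2)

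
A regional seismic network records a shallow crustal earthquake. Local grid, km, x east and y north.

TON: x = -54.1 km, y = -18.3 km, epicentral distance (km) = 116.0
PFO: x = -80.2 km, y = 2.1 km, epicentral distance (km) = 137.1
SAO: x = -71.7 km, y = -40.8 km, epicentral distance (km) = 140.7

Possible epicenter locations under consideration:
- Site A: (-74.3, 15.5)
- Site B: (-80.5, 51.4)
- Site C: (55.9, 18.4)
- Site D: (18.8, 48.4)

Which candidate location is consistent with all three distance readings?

For each candidate, compare |candidate − station| to the reported distance:
Site A: residuals TON 76.6, PFO 122.5, SAO 84.3 → max 122.5 km
Site B: residuals TON 41.5, PFO 87.8, SAO 48.1 → max 87.8 km
Site C: residuals TON 0.0, PFO 0.0, SAO 0.0 → max 0.0 km
Site D: residuals TON 17.2, PFO 27.8, SAO 13.6 → max 27.8 km
Only Site C has all residuals ≈ 0.

Site C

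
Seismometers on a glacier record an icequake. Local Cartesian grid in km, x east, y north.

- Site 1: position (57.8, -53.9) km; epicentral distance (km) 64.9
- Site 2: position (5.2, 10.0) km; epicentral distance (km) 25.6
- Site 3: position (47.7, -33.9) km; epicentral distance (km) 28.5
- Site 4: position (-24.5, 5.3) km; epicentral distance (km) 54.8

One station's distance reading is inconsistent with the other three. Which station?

Site 3

Solve using three stations at a time. Using Site 1, Site 2, Site 4 (subtract circle equations pairwise → linear system) gives (x, y) ≈ (30.3, 4.9).
Distances from that point to each station vs reported:
  Site 1: calculated 64.9 vs reported 64.9 → residual 0.0 km
  Site 2: calculated 25.6 vs reported 25.6 → residual 0.0 km
  Site 3: calculated 42.5 vs reported 28.5 → residual 14.0 km
  Site 4: calculated 54.8 vs reported 54.8 → residual 0.0 km
Site 1, Site 2, Site 4 are mutually consistent (residuals ≈ 0); Site 3 is off by 14.0 km.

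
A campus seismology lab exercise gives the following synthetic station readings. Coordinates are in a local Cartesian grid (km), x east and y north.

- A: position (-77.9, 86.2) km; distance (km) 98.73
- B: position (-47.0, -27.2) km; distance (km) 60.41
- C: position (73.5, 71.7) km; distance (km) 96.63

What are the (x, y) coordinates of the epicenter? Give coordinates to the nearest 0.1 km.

Circle about each station: (x + 77.9)² + (y − 86.2)² = 98.73²; (x + 47.0)² + (y + 27.2)² = 60.41²; (x − 73.5)² + (y − 71.7)² = 96.63².
Subtracting pairs of circle equations eliminates x²+y² and gives linear equations (the radical axes):
61.8 x − 226.8 y = -4451.77
302.8 x − 29.0 y = -2545.45
Solving the 2×2 system: x ≈ -6.7, y ≈ 17.8 km.
Check against A (with the unrounded x, y): √((x + 77.9)²+(y − 86.2)²) = 98.73 ≈ 98.73 km. ✓

x ≈ -6.7 km, y ≈ 17.8 km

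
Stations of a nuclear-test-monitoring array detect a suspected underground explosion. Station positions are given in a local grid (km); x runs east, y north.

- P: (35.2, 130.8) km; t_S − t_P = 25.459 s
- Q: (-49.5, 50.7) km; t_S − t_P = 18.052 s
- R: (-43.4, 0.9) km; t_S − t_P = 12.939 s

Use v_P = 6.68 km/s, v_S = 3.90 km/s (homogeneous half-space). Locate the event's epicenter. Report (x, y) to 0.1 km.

12.5 km east, -106.7 km north

Distance from S−P lag: d = Δt · v_P v_S / (v_P − v_S) = Δt · (6.68·3.90)/(6.68−3.90) ≈ 9.3712·Δt.
So d_P = 238.58, d_Q = 169.17, d_R = 121.25 km.
Circle about each station: (x − 35.2)² + (y − 130.8)² = 238.58²; (x + 49.5)² + (y − 50.7)² = 169.17²; (x + 43.4)² + (y − 0.9)² = 121.25².
Subtracting the P equation from the Q and R equations removes the quadratic terms:
-169.4 x − 160.2 y = 14974.99
-157.2 x − 259.8 y = 25755.54
Solving the 2×2 system: x ≈ 12.5, y ≈ -106.7 km.
Check against P (with the unrounded x, y): √((x − 35.2)²+(y − 130.8)²) = 238.59 ≈ 238.58 km. ✓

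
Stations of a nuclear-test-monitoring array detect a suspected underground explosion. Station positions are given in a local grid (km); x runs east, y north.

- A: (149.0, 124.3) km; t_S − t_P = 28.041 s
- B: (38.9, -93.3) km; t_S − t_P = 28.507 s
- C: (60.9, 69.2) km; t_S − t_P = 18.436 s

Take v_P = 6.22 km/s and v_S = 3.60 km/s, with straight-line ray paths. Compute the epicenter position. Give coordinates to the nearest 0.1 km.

Distance from S−P lag: d = Δt · v_P v_S / (v_P − v_S) = Δt · (6.22·3.60)/(6.22−3.60) ≈ 8.5466·Δt.
So d_A = 239.65, d_B = 243.64, d_C = 157.56 km.
Circle about each station: (x − 149.0)² + (y − 124.3)² = 239.65²; (x − 38.9)² + (y + 93.3)² = 243.64²; (x − 60.9)² + (y − 69.2)² = 157.56².
Subtracting pairs of circle equations eliminates x²+y² and gives linear equations (the radical axes):
-220.2 x − 435.2 y = -29361.72
-176.2 x − 110.2 y = 3452.93
Solving the 2×2 system: x ≈ -90.4, y ≈ 113.2 km.
Check against A (with the unrounded x, y): √((x − 149.0)²+(y − 124.3)²) = 239.66 ≈ 239.65 km. ✓

-90.4 km east, 113.2 km north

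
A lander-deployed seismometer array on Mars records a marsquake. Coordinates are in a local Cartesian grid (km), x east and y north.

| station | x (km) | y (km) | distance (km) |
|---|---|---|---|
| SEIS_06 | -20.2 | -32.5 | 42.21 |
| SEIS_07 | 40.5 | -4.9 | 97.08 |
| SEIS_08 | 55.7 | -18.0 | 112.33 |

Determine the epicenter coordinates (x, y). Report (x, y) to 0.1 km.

Circle about each station: (x + 20.2)² + (y + 32.5)² = 42.21²; (x − 40.5)² + (y + 4.9)² = 97.08²; (x − 55.7)² + (y + 18.0)² = 112.33².
Subtracting the SEIS_06 equation from the SEIS_07 and SEIS_08 equations removes the quadratic terms:
121.4 x + 55.2 y = -7442.87
151.8 x + 29.0 y = -8874.14
Solving the 2×2 system: x ≈ -56.4, y ≈ -10.8 km.
Check against SEIS_06 (with the unrounded x, y): √((x + 20.2)²+(y + 32.5)²) = 42.20 ≈ 42.21 km. ✓

(-56.4, -10.8)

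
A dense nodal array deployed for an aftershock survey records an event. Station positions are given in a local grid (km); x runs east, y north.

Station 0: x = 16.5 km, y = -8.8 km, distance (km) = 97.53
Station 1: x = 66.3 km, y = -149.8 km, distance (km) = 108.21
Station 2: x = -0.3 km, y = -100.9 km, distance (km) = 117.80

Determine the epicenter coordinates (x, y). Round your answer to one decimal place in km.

105.4 km east, -48.9 km north

Circle about each station: (x − 16.5)² + (y + 8.8)² = 97.53²; (x − 66.3)² + (y + 149.8)² = 108.21²; (x + 0.3)² + (y + 100.9)² = 117.80².
Subtracting pairs of circle equations eliminates x²+y² and gives linear equations (the radical axes):
99.6 x − 282.0 y = 24288.74
-33.6 x − 184.2 y = 5466.47
Solving the 2×2 system: x ≈ 105.4, y ≈ -48.9 km.
Check against Station 0 (with the unrounded x, y): √((x − 16.5)²+(y + 8.8)²) = 97.53 ≈ 97.53 km. ✓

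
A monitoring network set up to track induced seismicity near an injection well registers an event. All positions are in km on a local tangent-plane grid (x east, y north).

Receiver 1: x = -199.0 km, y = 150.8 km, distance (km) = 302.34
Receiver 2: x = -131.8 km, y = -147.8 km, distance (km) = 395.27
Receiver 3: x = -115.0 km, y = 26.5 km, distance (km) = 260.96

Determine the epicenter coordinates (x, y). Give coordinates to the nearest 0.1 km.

x ≈ 102.7 km, y ≈ 170.4 km

Circle about each station: (x + 199.0)² + (y − 150.8)² = 302.34²; (x + 131.8)² + (y + 147.8)² = 395.27²; (x + 115.0)² + (y − 26.5)² = 260.96².
Subtracting the Receiver 1 equation from the Receiver 2 and Receiver 3 equations removes the quadratic terms:
134.4 x − 597.2 y = -87954.46
168.0 x − 248.6 y = -25105.04
Solving the 2×2 system: x ≈ 102.7, y ≈ 170.4 km.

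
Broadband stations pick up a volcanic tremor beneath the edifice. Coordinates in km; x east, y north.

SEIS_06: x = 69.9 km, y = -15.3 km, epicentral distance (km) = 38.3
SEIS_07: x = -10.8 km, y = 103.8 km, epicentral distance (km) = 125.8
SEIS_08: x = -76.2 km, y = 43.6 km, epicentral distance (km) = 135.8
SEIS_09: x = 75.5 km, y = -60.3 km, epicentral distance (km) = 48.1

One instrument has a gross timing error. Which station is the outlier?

Solve using three stations at a time. Using SEIS_06, SEIS_08, SEIS_09 (subtract circle equations pairwise → linear system) gives (x, y) ≈ (35.9, -33.0).
Distances from that point to each station vs reported:
  SEIS_06: calculated 38.3 vs reported 38.3 → residual 0.0 km
  SEIS_07: calculated 144.5 vs reported 125.8 → residual 18.7 km
  SEIS_08: calculated 135.8 vs reported 135.8 → residual 0.0 km
  SEIS_09: calculated 48.1 vs reported 48.1 → residual 0.0 km
SEIS_06, SEIS_08, SEIS_09 are mutually consistent (residuals ≈ 0); SEIS_07 is off by 18.7 km.

SEIS_07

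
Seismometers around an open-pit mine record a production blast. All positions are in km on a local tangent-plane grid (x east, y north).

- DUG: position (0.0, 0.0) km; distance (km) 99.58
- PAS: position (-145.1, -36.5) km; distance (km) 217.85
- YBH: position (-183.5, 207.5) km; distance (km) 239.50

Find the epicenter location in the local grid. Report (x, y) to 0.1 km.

Circle about each station: x² + y² = 99.58²; (x + 145.1)² + (y + 36.5)² = 217.85²; (x + 183.5)² + (y − 207.5)² = 239.50².
Subtracting the DUG equation from the PAS and YBH equations removes the quadratic terms:
-290.2 x − 73.0 y = -15156.19
-367.0 x + 415.0 y = 29284.43
Solving the 2×2 system: x ≈ 28.2, y ≈ 95.5 km.

28.2 km east, 95.5 km north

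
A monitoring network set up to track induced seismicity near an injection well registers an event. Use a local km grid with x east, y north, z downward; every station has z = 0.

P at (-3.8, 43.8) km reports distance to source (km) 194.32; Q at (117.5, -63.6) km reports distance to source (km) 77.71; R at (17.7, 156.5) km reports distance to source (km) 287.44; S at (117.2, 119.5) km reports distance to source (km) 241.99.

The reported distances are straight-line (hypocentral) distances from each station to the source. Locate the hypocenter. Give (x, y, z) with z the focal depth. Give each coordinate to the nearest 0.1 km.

(94.1, -115.5, 52.9)

Each station gives a sphere (x−x_i)² + (y−y_i)² + z² = d_i² (stations at z=0).
Subtracting the P sphere from Q and R: z² cancels, leaving linear equations in x and y:
242.6 x − 214.8 y = 47639.75
43.0 x + 225.4 y = -21988.83
Solving: x ≈ 94.101, y ≈ -115.507 km (keep extra digits for the depth step; rounded: 94.1, -115.5).
Then from the P sphere: z² = 194.32² − (x + 3.8)² − (y − 43.8)² with x = 94.101, y = -115.507, so z ≈ 52.886 ≈ 52.9 km.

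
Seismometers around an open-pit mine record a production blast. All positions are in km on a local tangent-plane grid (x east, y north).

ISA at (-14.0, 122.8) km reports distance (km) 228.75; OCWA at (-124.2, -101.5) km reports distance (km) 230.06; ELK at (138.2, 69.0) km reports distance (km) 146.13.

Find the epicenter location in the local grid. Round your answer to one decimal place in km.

104.1 km east, -73.1 km north

Circle about each station: (x + 14.0)² + (y − 122.8)² = 228.75²; (x + 124.2)² + (y + 101.5)² = 230.06²; (x − 138.2)² + (y − 69.0)² = 146.13².
Subtracting pairs of circle equations eliminates x²+y² and gives linear equations (the radical axes):
-220.4 x − 448.6 y = 9851.01
304.4 x − 107.6 y = 39556.99
Solving the 2×2 system: x ≈ 104.1, y ≈ -73.1 km.
Check against ISA (with the unrounded x, y): √((x + 14.0)²+(y − 122.8)²) = 228.76 ≈ 228.75 km. ✓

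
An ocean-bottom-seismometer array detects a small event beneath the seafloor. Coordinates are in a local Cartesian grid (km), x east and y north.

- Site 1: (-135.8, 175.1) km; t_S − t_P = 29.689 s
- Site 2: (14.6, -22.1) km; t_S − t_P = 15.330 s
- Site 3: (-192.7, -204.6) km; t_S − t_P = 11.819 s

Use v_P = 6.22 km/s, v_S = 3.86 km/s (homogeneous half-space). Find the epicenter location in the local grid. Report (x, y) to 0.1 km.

Distance from S−P lag: d = Δt · v_P v_S / (v_P − v_S) = Δt · (6.22·3.86)/(6.22−3.86) ≈ 10.1734·Δt.
So d_Site 1 = 302.04, d_Site 2 = 155.96, d_Site 3 = 120.24 km.
Circle about each station: (x + 135.8)² + (y − 175.1)² = 302.04²; (x − 14.6)² + (y + 22.1)² = 155.96²; (x + 192.7)² + (y + 204.6)² = 120.24².
Subtracting pairs of circle equations eliminates x²+y² and gives linear equations (the radical axes):
300.8 x − 394.4 y = 18504.56
-113.8 x − 759.4 y = 106663.30
Solving the 2×2 system: x ≈ -102.5, y ≈ -125.1 km.

(-102.5, -125.1)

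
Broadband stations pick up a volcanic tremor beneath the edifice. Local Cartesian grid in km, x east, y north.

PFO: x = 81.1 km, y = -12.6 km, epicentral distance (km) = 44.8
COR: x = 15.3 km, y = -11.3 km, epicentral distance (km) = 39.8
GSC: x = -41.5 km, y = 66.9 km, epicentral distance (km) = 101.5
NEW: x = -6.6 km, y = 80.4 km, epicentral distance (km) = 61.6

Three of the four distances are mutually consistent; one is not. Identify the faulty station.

NEW

Solve using three stations at a time. Using PFO, COR, GSC (subtract circle equations pairwise → linear system) gives (x, y) ≈ (45.5, 14.6).
Distances from that point to each station vs reported:
  PFO: calculated 44.8 vs reported 44.8 → residual 0.0 km
  COR: calculated 39.8 vs reported 39.8 → residual 0.0 km
  GSC: calculated 101.5 vs reported 101.5 → residual 0.0 km
  NEW: calculated 83.9 vs reported 61.6 → residual 22.3 km
PFO, COR, GSC are mutually consistent (residuals ≈ 0); NEW is off by 22.3 km.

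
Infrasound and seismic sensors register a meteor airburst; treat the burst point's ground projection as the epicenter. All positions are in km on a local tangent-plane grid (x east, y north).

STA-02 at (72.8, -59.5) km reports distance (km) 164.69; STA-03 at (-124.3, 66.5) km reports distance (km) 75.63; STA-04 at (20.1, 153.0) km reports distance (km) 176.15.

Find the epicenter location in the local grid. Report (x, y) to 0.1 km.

(-78.0, 6.7)

Circle about each station: (x − 72.8)² + (y + 59.5)² = 164.69²; (x + 124.3)² + (y − 66.5)² = 75.63²; (x − 20.1)² + (y − 153.0)² = 176.15².
Subtracting the STA-02 equation from the STA-03 and STA-04 equations removes the quadratic terms:
-394.2 x + 252.0 y = 32435.55
-105.4 x + 425.0 y = 11066.89
Solving the 2×2 system: x ≈ -78.0, y ≈ 6.7 km.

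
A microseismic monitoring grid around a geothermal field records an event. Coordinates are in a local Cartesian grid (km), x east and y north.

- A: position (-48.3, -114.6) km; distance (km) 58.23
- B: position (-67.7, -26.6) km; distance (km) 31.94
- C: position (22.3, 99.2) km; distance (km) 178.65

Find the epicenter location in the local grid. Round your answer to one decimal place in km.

x ≈ -62.4 km, y ≈ -58.1 km

Circle about each station: (x + 48.3)² + (y + 114.6)² = 58.23²; (x + 67.7)² + (y + 26.6)² = 31.94²; (x − 22.3)² + (y − 99.2)² = 178.65².
Subtracting pairs of circle equations eliminates x²+y² and gives linear equations (the radical axes):
-38.8 x + 176.0 y = -7804.63
141.2 x + 427.6 y = -33653.21
Solving the 2×2 system: x ≈ -62.4, y ≈ -58.1 km.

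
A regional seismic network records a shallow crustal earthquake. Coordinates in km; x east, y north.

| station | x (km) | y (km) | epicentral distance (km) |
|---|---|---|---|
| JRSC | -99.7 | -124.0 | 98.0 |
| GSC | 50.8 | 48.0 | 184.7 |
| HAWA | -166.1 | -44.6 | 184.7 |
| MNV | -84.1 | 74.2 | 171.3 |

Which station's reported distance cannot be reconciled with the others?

Solve using three stations at a time. Using JRSC, GSC, HAWA (subtract circle equations pairwise → linear system) gives (x, y) ≈ (-1.8, -129.0).
Distances from that point to each station vs reported:
  JRSC: calculated 98.0 vs reported 98.0 → residual 0.0 km
  GSC: calculated 184.7 vs reported 184.7 → residual 0.0 km
  HAWA: calculated 184.7 vs reported 184.7 → residual 0.0 km
  MNV: calculated 219.3 vs reported 171.3 → residual 48.0 km
JRSC, GSC, HAWA are mutually consistent (residuals ≈ 0); MNV is off by 48.0 km.

MNV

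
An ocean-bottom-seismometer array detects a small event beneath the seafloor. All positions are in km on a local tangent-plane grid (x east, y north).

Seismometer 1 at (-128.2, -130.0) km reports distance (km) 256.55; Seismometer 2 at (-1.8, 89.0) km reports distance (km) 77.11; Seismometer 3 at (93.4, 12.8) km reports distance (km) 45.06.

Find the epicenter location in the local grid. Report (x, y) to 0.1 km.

60.6 km east, 43.7 km north

Circle about each station: (x + 128.2)² + (y + 130.0)² = 256.55²; (x + 1.8)² + (y − 89.0)² = 77.11²; (x − 93.4)² + (y − 12.8)² = 45.06².
Subtracting the Seismometer 1 equation from the Seismometer 2 and Seismometer 3 equations removes the quadratic terms:
252.8 x + 438.0 y = 34460.95
443.2 x + 285.6 y = 39339.66
Solving the 2×2 system: x ≈ 60.6, y ≈ 43.7 km.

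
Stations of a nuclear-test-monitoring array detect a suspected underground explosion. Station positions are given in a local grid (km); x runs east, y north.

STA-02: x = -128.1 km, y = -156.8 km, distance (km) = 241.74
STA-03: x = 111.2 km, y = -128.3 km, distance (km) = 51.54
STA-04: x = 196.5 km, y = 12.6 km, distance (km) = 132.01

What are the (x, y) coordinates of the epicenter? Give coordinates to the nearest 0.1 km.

Circle about each station: (x + 128.1)² + (y + 156.8)² = 241.74²; (x − 111.2)² + (y + 128.3)² = 51.54²; (x − 196.5)² + (y − 12.6)² = 132.01².
Subtracting the STA-02 equation from the STA-03 and STA-04 equations removes the quadratic terms:
478.6 x + 57.0 y = 43612.34
649.2 x + 338.8 y = 38786.75
Solving the 2×2 system: x ≈ 100.4, y ≈ -77.9 km.

100.4 km east, -77.9 km north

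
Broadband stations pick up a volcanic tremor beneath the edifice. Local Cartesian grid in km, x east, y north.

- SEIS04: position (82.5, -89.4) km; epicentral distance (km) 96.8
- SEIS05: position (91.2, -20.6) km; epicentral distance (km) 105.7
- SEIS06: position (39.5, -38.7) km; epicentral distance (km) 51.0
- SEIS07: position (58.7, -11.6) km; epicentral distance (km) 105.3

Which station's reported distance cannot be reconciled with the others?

SEIS07

Solve using three stations at a time. Using SEIS04, SEIS05, SEIS06 (subtract circle equations pairwise → linear system) gives (x, y) ≈ (-8.3, -56.1).
Distances from that point to each station vs reported:
  SEIS04: calculated 96.7 vs reported 96.8 → residual 0.1 km
  SEIS05: calculated 105.6 vs reported 105.7 → residual 0.1 km
  SEIS06: calculated 50.9 vs reported 51.0 → residual 0.1 km
  SEIS07: calculated 80.4 vs reported 105.3 → residual 24.9 km
SEIS04, SEIS05, SEIS06 are mutually consistent (residuals ≈ 0); SEIS07 is off by 24.9 km.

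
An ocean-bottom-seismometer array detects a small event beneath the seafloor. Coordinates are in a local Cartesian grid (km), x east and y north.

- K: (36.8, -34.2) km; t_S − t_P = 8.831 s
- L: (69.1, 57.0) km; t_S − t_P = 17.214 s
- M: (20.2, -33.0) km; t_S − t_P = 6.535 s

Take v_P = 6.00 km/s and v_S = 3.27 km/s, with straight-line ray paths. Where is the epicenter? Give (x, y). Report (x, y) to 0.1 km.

Distance from S−P lag: d = Δt · v_P v_S / (v_P − v_S) = Δt · (6.00·3.27)/(6.00−3.27) ≈ 7.1868·Δt.
So d_K = 63.47, d_L = 123.71, d_M = 46.97 km.
Circle about each station: (x − 36.8)² + (y + 34.2)² = 63.47²; (x − 69.1)² + (y − 57.0)² = 123.71²; (x − 20.2)² + (y + 33.0)² = 46.97².
Subtracting the K equation from the L and M equations removes the quadratic terms:
64.6 x + 182.4 y = -5775.79
-33.2 x + 2.4 y = 795.42
Solving the 2×2 system: x ≈ -25.6, y ≈ -22.6 km.
Check against K (with the unrounded x, y): √((x − 36.8)²+(y + 34.2)²) = 63.46 ≈ 63.47 km. ✓

-25.6 km east, -22.6 km north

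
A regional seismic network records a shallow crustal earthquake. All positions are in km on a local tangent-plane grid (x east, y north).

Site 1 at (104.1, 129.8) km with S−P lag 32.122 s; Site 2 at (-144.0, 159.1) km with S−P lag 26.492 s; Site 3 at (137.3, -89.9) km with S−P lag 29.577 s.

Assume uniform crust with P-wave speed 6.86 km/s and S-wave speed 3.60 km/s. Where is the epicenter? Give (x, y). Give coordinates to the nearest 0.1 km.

-78.8 km east, -30.7 km north

Distance from S−P lag: d = Δt · v_P v_S / (v_P − v_S) = Δt · (6.86·3.60)/(6.86−3.60) ≈ 7.5755·Δt.
So d_Site 1 = 243.34, d_Site 2 = 200.69, d_Site 3 = 224.06 km.
Circle about each station: (x − 104.1)² + (y − 129.8)² = 243.34²; (x + 144.0)² + (y − 159.1)² = 200.69²; (x − 137.3)² + (y + 89.9)² = 224.06².
Subtracting the Site 1 equation from the Site 2 and Site 3 equations removes the quadratic terms:
-496.2 x + 58.6 y = 37301.84
66.4 x − 439.4 y = 8259.92
Solving the 2×2 system: x ≈ -78.8, y ≈ -30.7 km.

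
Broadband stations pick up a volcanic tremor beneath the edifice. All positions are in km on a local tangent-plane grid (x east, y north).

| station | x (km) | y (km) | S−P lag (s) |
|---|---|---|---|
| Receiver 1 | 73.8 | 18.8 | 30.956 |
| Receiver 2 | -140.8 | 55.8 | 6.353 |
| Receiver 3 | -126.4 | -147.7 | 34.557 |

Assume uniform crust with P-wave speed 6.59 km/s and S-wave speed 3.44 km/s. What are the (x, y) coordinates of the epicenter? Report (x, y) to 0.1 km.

(-133.3, 100.9)

Distance from S−P lag: d = Δt · v_P v_S / (v_P − v_S) = Δt · (6.59·3.44)/(6.59−3.44) ≈ 7.1967·Δt.
So d_Receiver 1 = 222.78, d_Receiver 2 = 45.72, d_Receiver 3 = 248.70 km.
Circle about each station: (x − 73.8)² + (y − 18.8)² = 222.78²; (x + 140.8)² + (y − 55.8)² = 45.72²; (x + 126.4)² + (y + 147.7)² = 248.70².
Subtracting the Receiver 1 equation from the Receiver 2 and Receiver 3 equations removes the quadratic terms:
-429.2 x + 74.0 y = 64679.01
-400.4 x − 333.0 y = 19771.61
Solving the 2×2 system: x ≈ -133.3, y ≈ 100.9 km.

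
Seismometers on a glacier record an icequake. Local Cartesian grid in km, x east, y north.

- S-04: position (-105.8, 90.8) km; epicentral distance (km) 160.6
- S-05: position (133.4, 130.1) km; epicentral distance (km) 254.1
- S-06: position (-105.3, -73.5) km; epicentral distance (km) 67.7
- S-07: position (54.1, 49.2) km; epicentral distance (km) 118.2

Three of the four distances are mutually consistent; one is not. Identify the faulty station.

S-07

Solve using three stations at a time. Using S-04, S-05, S-06 (subtract circle equations pairwise → linear system) gives (x, y) ≈ (-40.0, -55.7).
Distances from that point to each station vs reported:
  S-04: calculated 160.6 vs reported 160.6 → residual 0.0 km
  S-05: calculated 254.1 vs reported 254.1 → residual 0.0 km
  S-06: calculated 67.7 vs reported 67.7 → residual 0.0 km
  S-07: calculated 140.9 vs reported 118.2 → residual 22.7 km
S-04, S-05, S-06 are mutually consistent (residuals ≈ 0); S-07 is off by 22.7 km.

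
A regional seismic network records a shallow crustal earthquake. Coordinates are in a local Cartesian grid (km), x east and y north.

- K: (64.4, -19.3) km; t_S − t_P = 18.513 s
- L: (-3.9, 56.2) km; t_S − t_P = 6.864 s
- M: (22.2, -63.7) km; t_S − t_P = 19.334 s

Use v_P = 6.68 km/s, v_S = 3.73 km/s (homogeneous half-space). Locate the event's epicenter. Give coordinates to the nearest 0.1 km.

Distance from S−P lag: d = Δt · v_P v_S / (v_P − v_S) = Δt · (6.68·3.73)/(6.68−3.73) ≈ 8.4462·Δt.
So d_K = 156.37, d_L = 57.97, d_M = 163.30 km.
Circle about each station: (x − 64.4)² + (y + 19.3)² = 156.37²; (x + 3.9)² + (y − 56.2)² = 57.97²; (x − 22.2)² + (y + 63.7)² = 163.30².
Subtracting the K equation from the L and M equations removes the quadratic terms:
-136.6 x + 151.0 y = 19744.86
-84.4 x − 88.8 y = -2184.63
Solving the 2×2 system: x ≈ -57.2, y ≈ 79.0 km.
Check against K (with the unrounded x, y): √((x − 64.4)²+(y + 19.3)²) = 156.38 ≈ 156.37 km. ✓

x ≈ -57.2 km, y ≈ 79.0 km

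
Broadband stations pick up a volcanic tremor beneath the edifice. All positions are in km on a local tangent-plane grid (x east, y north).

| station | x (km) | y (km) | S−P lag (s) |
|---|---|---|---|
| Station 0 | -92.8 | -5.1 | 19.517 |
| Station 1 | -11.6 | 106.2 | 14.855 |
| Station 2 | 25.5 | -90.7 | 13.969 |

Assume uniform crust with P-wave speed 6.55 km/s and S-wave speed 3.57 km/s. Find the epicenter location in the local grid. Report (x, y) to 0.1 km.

(59.2, 13.6)

Distance from S−P lag: d = Δt · v_P v_S / (v_P − v_S) = Δt · (6.55·3.57)/(6.55−3.57) ≈ 7.8468·Δt.
So d_Station 0 = 153.15, d_Station 1 = 116.56, d_Station 2 = 109.61 km.
Circle about each station: (x + 92.8)² + (y + 5.1)² = 153.15²; (x + 11.6)² + (y − 106.2)² = 116.56²; (x − 25.5)² + (y + 90.7)² = 109.61².
Subtracting the Station 0 equation from the Station 1 and Station 2 equations removes the quadratic terms:
162.4 x + 222.6 y = 12643.84
236.6 x − 171.2 y = 11679.46
Solving the 2×2 system: x ≈ 59.2, y ≈ 13.6 km.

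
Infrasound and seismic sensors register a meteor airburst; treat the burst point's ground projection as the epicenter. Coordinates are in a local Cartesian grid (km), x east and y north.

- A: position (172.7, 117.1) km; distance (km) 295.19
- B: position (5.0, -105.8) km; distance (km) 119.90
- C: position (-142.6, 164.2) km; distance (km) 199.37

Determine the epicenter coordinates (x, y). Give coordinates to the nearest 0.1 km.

Circle about each station: (x − 172.7)² + (y − 117.1)² = 295.19²; (x − 5.0)² + (y + 105.8)² = 119.90²; (x + 142.6)² + (y − 164.2)² = 199.37².
Subtracting pairs of circle equations eliminates x²+y² and gives linear equations (the radical axes):
-335.4 x − 445.8 y = 40442.07
-630.6 x + 94.2 y = 51147.44
Solving the 2×2 system: x ≈ -85.1, y ≈ -26.7 km.

x ≈ -85.1 km, y ≈ -26.7 km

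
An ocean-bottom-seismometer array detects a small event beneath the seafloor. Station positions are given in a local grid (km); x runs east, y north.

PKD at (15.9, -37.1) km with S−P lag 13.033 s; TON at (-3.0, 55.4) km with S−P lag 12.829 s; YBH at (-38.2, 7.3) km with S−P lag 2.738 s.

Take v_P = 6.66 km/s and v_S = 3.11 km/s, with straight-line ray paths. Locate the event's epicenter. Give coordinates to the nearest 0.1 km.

-51.4 km east, -1.7 km north

Distance from S−P lag: d = Δt · v_P v_S / (v_P − v_S) = Δt · (6.66·3.11)/(6.66−3.11) ≈ 5.8345·Δt.
So d_PKD = 76.04, d_TON = 74.85, d_YBH = 15.97 km.
Circle about each station: (x − 15.9)² + (y + 37.1)² = 76.04²; (x + 3.0)² + (y − 55.4)² = 74.85²; (x + 38.2)² + (y − 7.3)² = 15.97².
Subtracting pairs of circle equations eliminates x²+y² and gives linear equations (the radical axes):
-37.8 x + 185.0 y = 1628.50
-108.2 x + 88.8 y = 5410.35
Solving the 2×2 system: x ≈ -51.4, y ≈ -1.7 km.
Check against PKD (with the unrounded x, y): √((x − 15.9)²+(y + 37.1)²) = 76.04 ≈ 76.04 km. ✓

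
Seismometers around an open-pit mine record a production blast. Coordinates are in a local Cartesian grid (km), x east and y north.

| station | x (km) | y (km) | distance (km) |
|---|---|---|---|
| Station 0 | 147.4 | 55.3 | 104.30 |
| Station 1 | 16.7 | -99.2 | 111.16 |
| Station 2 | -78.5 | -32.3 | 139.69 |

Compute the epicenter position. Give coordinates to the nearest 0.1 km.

Circle about each station: (x − 147.4)² + (y − 55.3)² = 104.30²; (x − 16.7)² + (y + 99.2)² = 111.16²; (x + 78.5)² + (y + 32.3)² = 139.69².
Subtracting pairs of circle equations eliminates x²+y² and gives linear equations (the radical axes):
-261.4 x − 309.0 y = -16143.38
-451.8 x − 175.2 y = -26214.12
Solving the 2×2 system: x ≈ 56.2, y ≈ 4.7 km.

(56.2, 4.7)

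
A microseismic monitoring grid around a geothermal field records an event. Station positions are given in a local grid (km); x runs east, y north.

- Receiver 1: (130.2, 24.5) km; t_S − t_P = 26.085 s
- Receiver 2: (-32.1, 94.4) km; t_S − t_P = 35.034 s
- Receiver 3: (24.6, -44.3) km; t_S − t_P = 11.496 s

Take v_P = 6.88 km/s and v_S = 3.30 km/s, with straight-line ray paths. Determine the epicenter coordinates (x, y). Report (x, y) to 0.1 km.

41.6 km east, -115.2 km north

Distance from S−P lag: d = Δt · v_P v_S / (v_P − v_S) = Δt · (6.88·3.30)/(6.88−3.30) ≈ 6.3419·Δt.
So d_Receiver 1 = 165.43, d_Receiver 2 = 222.18, d_Receiver 3 = 72.91 km.
Circle about each station: (x − 130.2)² + (y − 24.5)² = 165.43²; (x + 32.1)² + (y − 94.4)² = 222.18²; (x − 24.6)² + (y + 44.3)² = 72.91².
Subtracting pairs of circle equations eliminates x²+y² and gives linear equations (the radical axes):
-324.6 x + 139.8 y = -29607.39
-211.2 x − 137.6 y = 7066.58
Solving the 2×2 system: x ≈ 41.6, y ≈ -115.2 km.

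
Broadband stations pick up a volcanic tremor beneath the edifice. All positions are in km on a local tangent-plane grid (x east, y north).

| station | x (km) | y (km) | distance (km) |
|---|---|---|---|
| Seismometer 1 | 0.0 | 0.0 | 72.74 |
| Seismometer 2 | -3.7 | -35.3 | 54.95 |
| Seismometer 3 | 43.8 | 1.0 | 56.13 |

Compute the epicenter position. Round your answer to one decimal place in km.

(47.6, -55.0)

Circle about each station: x² + y² = 72.74²; (x + 3.7)² + (y + 35.3)² = 54.95²; (x − 43.8)² + (y − 1.0)² = 56.13².
Subtracting pairs of circle equations eliminates x²+y² and gives linear equations (the radical axes):
-7.4 x − 70.6 y = 3531.39
87.6 x + 2.0 y = 4059.97
Solving the 2×2 system: x ≈ 47.6, y ≈ -55.0 km.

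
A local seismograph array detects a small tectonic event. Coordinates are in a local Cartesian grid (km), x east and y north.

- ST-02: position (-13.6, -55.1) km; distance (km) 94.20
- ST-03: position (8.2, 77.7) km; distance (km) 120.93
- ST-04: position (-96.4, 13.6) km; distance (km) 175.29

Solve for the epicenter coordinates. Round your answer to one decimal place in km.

x ≈ 75.0 km, y ≈ -23.1 km

Circle about each station: (x + 13.6)² + (y + 55.1)² = 94.20²; (x − 8.2)² + (y − 77.7)² = 120.93²; (x + 96.4)² + (y − 13.6)² = 175.29².
Subtracting pairs of circle equations eliminates x²+y² and gives linear equations (the radical axes):
43.6 x + 265.6 y = -2866.86
-165.6 x + 137.4 y = -15595.99
Solving the 2×2 system: x ≈ 75.0, y ≈ -23.1 km.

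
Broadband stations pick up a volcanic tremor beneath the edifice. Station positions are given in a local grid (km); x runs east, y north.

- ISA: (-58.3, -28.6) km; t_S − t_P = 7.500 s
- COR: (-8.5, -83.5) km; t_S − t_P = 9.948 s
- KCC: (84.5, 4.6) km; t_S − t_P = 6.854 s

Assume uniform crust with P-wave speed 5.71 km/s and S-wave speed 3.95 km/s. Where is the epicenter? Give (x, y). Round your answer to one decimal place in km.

5.6 km east, 43.2 km north

Distance from S−P lag: d = Δt · v_P v_S / (v_P − v_S) = Δt · (5.71·3.95)/(5.71−3.95) ≈ 12.8151·Δt.
So d_ISA = 96.11, d_COR = 127.48, d_KCC = 87.83 km.
Circle about each station: (x + 58.3)² + (y + 28.6)² = 96.11²; (x + 8.5)² + (y + 83.5)² = 127.48²; (x − 84.5)² + (y − 4.6)² = 87.83².
Subtracting the ISA equation from the COR and KCC equations removes the quadratic terms:
99.6 x − 109.8 y = -4186.37
285.6 x + 66.4 y = 4467.58
Solving the 2×2 system: x ≈ 5.6, y ≈ 43.2 km.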